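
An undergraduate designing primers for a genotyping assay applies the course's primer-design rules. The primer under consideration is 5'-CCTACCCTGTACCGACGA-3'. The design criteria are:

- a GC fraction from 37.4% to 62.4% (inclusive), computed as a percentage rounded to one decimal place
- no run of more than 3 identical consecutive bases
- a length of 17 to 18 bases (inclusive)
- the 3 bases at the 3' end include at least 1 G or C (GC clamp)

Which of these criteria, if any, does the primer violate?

Meets all criteria.

Base counts: A=4, T=3, G=3, C=8 (length 18).
GC content: GC 11/18 = 61.1% ✓
homopolymer run: longest run = 3 ✓
length: length 18 ✓
GC clamp: 3' end CGA has 2 G/C ✓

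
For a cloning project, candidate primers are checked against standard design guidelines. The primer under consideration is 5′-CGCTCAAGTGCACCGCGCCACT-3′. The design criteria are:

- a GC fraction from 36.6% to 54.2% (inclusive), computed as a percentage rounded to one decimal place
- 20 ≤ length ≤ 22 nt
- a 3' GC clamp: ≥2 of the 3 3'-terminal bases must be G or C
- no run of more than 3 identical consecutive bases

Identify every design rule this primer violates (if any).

Fails: GC content, GC clamp.

Base counts: A=4, T=3, G=5, C=10 (length 22).
GC content: GC 15/22 = 68.2%, outside 36.6–54.2% ✗
length: length 22 ✓
GC clamp: 3' end ACT has 1 G/C, need ≥2 ✗
homopolymer run: longest run = 2 ✓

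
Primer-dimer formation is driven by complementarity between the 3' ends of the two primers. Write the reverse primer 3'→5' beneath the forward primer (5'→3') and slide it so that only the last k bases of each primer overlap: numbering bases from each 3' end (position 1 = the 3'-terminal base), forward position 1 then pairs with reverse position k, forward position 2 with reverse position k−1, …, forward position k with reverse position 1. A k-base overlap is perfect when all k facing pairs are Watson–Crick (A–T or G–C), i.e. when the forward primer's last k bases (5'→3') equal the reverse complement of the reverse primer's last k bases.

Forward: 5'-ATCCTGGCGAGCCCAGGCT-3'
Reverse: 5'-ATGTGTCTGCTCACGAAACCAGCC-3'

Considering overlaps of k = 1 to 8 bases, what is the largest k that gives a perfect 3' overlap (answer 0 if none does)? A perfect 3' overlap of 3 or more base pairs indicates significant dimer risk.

Longest perfect overlap: 4 complementary base pairs; significant dimer risk (threshold 3).

Last 8 bases (5'→3') — forward …CCCAGGCT, reverse …AACCAGCC.
Reverse complement of the reverse primer's last 8 bases: GGCTGGTT; its first k bases are the reverse complement of the reverse primer's last k bases, so a perfect k-base overlap needs the forward primer's last k bases to equal them.
Comparing (forward last k vs required): k=1: T vs G ✗; k=2: CT vs GG ✗; k=3: GCT vs GGC ✗; k=4: GGCT vs GGCT ✓; k=5: AGGCT vs GGCTG ✗; k=6: CAGGCT vs GGCTGG ✗; k=7: CCAGGCT vs GGCTGGT ✗; k=8: CCCAGGCT vs GGCTGGTT ✗.
Only k = 4 is perfect, so the longest perfect 3' overlap is 4.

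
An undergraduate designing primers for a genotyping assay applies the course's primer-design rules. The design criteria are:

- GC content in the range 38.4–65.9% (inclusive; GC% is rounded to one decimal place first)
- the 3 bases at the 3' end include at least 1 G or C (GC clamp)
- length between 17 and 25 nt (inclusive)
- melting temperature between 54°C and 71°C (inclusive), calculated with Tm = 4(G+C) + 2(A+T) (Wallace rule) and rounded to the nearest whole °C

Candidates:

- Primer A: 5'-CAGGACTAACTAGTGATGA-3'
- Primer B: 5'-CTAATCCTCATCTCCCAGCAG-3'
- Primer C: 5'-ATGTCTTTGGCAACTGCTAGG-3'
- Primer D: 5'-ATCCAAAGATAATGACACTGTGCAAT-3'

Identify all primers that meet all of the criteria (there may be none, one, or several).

Primer A, Primer B and Primer C.

Primer A (19 nt, A=7 T=4 G=5 C=3): GC 8/19 = 42.1% ✓; 3' end TGA has 1 G/C ✓; length 19 ✓; Tm = 2·11 + 4·8 = 54°C ✓ — passes.
Primer B (21 nt, A=5 T=5 G=2 C=9): GC 11/21 = 52.4% ✓; 3' end CAG has 2 G/C ✓; length 21 ✓; Tm = 2·10 + 4·11 = 64°C ✓ — passes.
Primer C (21 nt, A=4 T=7 G=6 C=4): GC 10/21 = 47.6% ✓; 3' end AGG has 2 G/C ✓; length 21 ✓; Tm = 2·11 + 4·10 = 62°C ✓ — passes.
Primer D (26 nt, A=11 T=6 G=4 C=5): GC 9/26 = 34.6%, outside 38.4–65.9% ✗; 3' end AAT has 0 G/C, need ≥1 ✗; length 26, outside 17–25 ✗; Tm = 2·17 + 4·9 = 70°C ✓ — fails.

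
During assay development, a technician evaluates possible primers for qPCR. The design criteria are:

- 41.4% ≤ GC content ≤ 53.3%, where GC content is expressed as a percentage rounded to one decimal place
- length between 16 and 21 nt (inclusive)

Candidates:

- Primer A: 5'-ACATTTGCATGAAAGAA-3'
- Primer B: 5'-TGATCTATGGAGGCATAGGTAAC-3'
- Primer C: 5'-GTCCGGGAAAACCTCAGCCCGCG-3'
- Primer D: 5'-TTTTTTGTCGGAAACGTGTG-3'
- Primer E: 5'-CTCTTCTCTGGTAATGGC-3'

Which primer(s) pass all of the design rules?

Primer E only.

Primer A (17 nt, A=8 T=4 G=3 C=2): GC 5/17 = 29.4%, outside 41.4–53.3% ✗; length 17 ✓ — fails.
Primer B (23 nt, A=7 T=6 G=7 C=3): GC 10/23 = 43.5% ✓; length 23, outside 16–21 ✗ — fails.
Primer C (23 nt, A=5 T=2 G=7 C=9): GC 16/23 = 69.6%, outside 41.4–53.3% ✗; length 23, outside 16–21 ✗ — fails.
Primer D (20 nt, A=3 T=9 G=6 C=2): GC 8/20 = 40.0%, outside 41.4–53.3% ✗; length 20 ✓ — fails.
Primer E (18 nt, A=2 T=7 G=4 C=5): GC 9/18 = 50.0% ✓; length 18 ✓ — passes.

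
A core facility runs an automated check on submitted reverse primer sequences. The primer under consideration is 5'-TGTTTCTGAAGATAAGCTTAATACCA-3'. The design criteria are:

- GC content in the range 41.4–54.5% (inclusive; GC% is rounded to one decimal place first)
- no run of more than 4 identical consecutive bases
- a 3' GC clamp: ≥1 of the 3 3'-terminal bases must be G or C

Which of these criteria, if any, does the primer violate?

Fails: GC content.

Base counts: A=9, T=9, G=4, C=4 (length 26).
GC content: GC 8/26 = 30.8%, outside 41.4–54.5% ✗
homopolymer run: longest run = 3 ✓
GC clamp: 3' end CCA has 2 G/C ✓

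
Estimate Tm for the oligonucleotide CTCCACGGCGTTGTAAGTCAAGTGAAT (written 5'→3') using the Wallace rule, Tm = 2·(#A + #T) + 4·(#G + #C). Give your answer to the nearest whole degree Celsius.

Base counts: A=7, T=7, G=7, C=6 (length 27).
Tm = 2·(7+7) + 4·(7+6) = 2·14 + 4·13 = 28 + 52 = 80°C.

80°C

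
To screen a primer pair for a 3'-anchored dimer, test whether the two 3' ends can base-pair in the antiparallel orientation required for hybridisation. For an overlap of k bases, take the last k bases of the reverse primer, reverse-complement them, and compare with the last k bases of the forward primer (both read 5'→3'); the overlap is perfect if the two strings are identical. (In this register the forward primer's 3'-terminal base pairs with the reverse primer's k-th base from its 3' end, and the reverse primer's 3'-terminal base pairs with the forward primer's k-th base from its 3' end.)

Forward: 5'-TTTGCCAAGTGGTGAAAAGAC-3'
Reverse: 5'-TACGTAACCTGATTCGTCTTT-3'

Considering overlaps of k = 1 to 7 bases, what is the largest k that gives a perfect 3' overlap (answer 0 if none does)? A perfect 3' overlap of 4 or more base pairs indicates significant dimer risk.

Longest perfect overlap: 6 complementary base pairs; significant dimer risk (threshold 4).

Last 7 bases (5'→3') — forward …AAAAGAC, reverse …CGTCTTT.
Reverse complement of the reverse primer's last 7 bases: AAAGACG; its first k bases are the reverse complement of the reverse primer's last k bases, so a perfect k-base overlap needs the forward primer's last k bases to equal them.
Comparing (forward last k vs required): k=1: C vs A ✗; k=2: AC vs AA ✗; k=3: GAC vs AAA ✗; k=4: AGAC vs AAAG ✗; k=5: AAGAC vs AAAGA ✗; k=6: AAAGAC vs AAAGAC ✓; k=7: AAAAGAC vs AAAGACG ✗.
Only k = 6 is perfect, so the longest perfect 3' overlap is 6.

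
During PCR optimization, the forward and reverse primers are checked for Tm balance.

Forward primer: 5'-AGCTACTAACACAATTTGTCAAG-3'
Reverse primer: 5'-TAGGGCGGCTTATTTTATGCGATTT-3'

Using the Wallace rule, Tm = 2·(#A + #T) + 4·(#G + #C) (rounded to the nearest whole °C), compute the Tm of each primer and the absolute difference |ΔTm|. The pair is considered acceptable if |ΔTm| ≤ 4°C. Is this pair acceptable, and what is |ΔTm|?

|ΔTm| = 8°C; the pair is not acceptable.

Forward: A=9 T=6 G=3 C=5 → Tm = 2·15 + 4·8 = 62°C.
Reverse: A=4 T=11 G=7 C=3 → Tm = 2·15 + 4·10 = 70°C.
|ΔTm| = |62 − 70| = 8°C, > 4°C.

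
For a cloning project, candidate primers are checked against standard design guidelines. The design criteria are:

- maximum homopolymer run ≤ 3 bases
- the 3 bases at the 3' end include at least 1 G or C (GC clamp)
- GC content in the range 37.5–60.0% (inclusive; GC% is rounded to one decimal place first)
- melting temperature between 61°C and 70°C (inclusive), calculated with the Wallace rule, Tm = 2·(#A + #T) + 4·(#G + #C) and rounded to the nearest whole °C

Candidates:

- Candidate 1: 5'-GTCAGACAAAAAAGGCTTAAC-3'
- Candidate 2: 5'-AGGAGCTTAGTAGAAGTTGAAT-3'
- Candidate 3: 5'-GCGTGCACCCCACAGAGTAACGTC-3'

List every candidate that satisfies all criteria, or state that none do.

Candidate 1 (21 nt, A=10 T=3 G=4 C=4): longest run = 6, exceeds 3 ✗; 3' end AAC has 1 G/C ✓; GC 8/21 = 38.1% ✓; Tm = 2·13 + 4·8 = 58°C, outside 61–70°C ✗ — fails.
Candidate 2 (22 nt, A=8 T=6 G=7 C=1): longest run = 2 ✓; 3' end AAT has 0 G/C, need ≥1 ✗; GC 8/22 = 36.4%, outside 37.5–60.0% ✗; Tm = 2·14 + 4·8 = 60°C, outside 61–70°C ✗ — fails.
Candidate 3 (24 nt, A=6 T=3 G=6 C=9): longest run = 4, exceeds 3 ✗; 3' end GTC has 2 G/C ✓; GC 15/24 = 62.5%, outside 37.5–60.0% ✗; Tm = 2·9 + 4·15 = 78°C, outside 61–70°C ✗ — fails.

None of the candidates satisfy all criteria.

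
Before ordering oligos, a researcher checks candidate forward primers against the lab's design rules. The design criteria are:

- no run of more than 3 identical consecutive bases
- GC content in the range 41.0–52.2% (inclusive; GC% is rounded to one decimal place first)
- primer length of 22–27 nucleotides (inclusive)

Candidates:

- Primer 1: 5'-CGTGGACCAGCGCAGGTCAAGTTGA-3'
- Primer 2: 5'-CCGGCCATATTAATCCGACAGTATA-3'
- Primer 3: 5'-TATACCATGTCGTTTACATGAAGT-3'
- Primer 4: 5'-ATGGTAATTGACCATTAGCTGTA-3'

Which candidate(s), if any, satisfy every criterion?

Primer 2 only.

Primer 1 (25 nt, A=6 T=4 G=9 C=6): longest run = 2 ✓; GC 15/25 = 60.0%, outside 41.0–52.2% ✗; length 25 ✓ — fails.
Primer 2 (25 nt, A=8 T=6 G=4 C=7): longest run = 2 ✓; GC 11/25 = 44.0% ✓; length 25 ✓ — passes.
Primer 3 (24 nt, A=7 T=9 G=4 C=4): longest run = 3 ✓; GC 8/24 = 33.3%, outside 41.0–52.2% ✗; length 24 ✓ — fails.
Primer 4 (23 nt, A=7 T=8 G=5 C=3): longest run = 2 ✓; GC 8/23 = 34.8%, outside 41.0–52.2% ✗; length 23 ✓ — fails.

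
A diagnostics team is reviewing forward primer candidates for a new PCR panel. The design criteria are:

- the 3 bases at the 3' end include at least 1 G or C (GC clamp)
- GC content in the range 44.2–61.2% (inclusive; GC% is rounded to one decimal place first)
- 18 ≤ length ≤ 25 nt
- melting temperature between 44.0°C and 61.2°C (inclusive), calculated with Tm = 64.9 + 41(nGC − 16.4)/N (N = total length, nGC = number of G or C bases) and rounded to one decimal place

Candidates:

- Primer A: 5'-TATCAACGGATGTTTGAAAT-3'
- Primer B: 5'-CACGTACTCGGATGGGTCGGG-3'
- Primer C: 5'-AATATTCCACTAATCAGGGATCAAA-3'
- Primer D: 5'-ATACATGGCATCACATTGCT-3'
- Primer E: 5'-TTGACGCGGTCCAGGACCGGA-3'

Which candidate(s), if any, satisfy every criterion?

Primer A (20 nt, A=7 T=7 G=4 C=2): 3' end AAT has 0 G/C, need ≥1 ✗; GC 6/20 = 30.0%, outside 44.2–61.2% ✗; length 20 ✓; Tm = 64.9 + 41·(6 − 16.4)/20 = 43.6°C, outside 44.0–61.2°C ✗ — fails.
Primer B (21 nt, A=3 T=4 G=9 C=5): 3' end GGG has 3 G/C ✓; GC 14/21 = 66.7%, outside 44.2–61.2% ✗; length 21 ✓; Tm = 64.9 + 41·(14 − 16.4)/21 = 60.2°C ✓ — fails.
Primer C (25 nt, A=11 T=6 G=3 C=5): 3' end AAA has 0 G/C, need ≥1 ✗; GC 8/25 = 32.0%, outside 44.2–61.2% ✗; length 25 ✓; Tm = 64.9 + 41·(8 − 16.4)/25 = 51.1°C ✓ — fails.
Primer D (20 nt, A=6 T=6 G=3 C=5): 3' end GCT has 2 G/C ✓; GC 8/20 = 40.0%, outside 44.2–61.2% ✗; length 20 ✓; Tm = 64.9 + 41·(8 − 16.4)/20 = 47.7°C ✓ — fails.
Primer E (21 nt, A=4 T=3 G=8 C=6): 3' end GGA has 2 G/C ✓; GC 14/21 = 66.7%, outside 44.2–61.2% ✗; length 21 ✓; Tm = 64.9 + 41·(14 − 16.4)/21 = 60.2°C ✓ — fails.

None of the candidates satisfy all criteria.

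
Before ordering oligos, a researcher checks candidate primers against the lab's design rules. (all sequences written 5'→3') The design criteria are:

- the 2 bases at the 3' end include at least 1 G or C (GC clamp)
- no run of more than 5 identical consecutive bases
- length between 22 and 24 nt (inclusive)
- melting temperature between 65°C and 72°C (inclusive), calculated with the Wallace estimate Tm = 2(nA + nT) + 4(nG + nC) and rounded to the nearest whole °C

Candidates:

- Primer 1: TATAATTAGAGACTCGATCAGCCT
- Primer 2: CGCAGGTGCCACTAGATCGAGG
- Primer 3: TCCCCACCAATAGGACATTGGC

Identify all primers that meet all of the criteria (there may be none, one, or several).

Primer 1, Primer 2 and Primer 3.

Primer 1 (24 nt, A=8 T=7 G=4 C=5): 3' end CT has 1 G/C ✓; longest run = 2 ✓; length 24 ✓; Tm = 2·15 + 4·9 = 66°C ✓ — passes.
Primer 2 (22 nt, A=5 T=3 G=8 C=6): 3' end GG has 2 G/C ✓; longest run = 2 ✓; length 22 ✓; Tm = 2·8 + 4·14 = 72°C ✓ — passes.
Primer 3 (22 nt, A=6 T=4 G=4 C=8): 3' end GC has 2 G/C ✓; longest run = 4 ✓; length 22 ✓; Tm = 2·10 + 4·12 = 68°C ✓ — passes.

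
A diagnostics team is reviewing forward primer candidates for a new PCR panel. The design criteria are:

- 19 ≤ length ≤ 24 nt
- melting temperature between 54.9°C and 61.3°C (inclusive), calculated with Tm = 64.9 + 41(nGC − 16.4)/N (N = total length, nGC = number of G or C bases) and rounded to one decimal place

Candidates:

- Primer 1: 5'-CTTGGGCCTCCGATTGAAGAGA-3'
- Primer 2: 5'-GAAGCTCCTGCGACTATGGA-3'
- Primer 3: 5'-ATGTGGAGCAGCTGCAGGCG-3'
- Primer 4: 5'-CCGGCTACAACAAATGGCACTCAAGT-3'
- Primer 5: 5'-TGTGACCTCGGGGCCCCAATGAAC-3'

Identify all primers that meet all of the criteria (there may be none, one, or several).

Primer 1 (22 nt, A=5 T=5 G=7 C=5): length 22 ✓; Tm = 64.9 + 41·(12 − 16.4)/22 = 56.7°C ✓ — passes.
Primer 2 (20 nt, A=5 T=4 G=6 C=5): length 20 ✓; Tm = 64.9 + 41·(11 − 16.4)/20 = 53.8°C, outside 54.9–61.3°C ✗ — fails.
Primer 3 (20 nt, A=4 T=3 G=9 C=4): length 20 ✓; Tm = 64.9 + 41·(13 − 16.4)/20 = 57.9°C ✓ — passes.
Primer 4 (26 nt, A=9 T=4 G=5 C=8): length 26, outside 19–24 ✗; Tm = 64.9 + 41·(13 − 16.4)/26 = 59.5°C ✓ — fails.
Primer 5 (24 nt, A=5 T=4 G=7 C=8): length 24 ✓; Tm = 64.9 + 41·(15 − 16.4)/24 = 62.5°C, outside 54.9–61.3°C ✗ — fails.

Primer 1 and Primer 3.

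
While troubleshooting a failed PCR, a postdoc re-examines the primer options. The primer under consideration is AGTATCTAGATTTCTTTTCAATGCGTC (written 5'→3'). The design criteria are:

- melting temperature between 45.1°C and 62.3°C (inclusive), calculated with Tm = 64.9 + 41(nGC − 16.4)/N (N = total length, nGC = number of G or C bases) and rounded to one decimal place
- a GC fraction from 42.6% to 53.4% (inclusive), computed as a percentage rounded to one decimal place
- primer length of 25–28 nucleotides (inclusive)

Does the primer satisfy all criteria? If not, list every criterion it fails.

Fails: GC content.

Base counts: A=6, T=12, G=4, C=5 (length 27).
Tm: Tm = 64.9 + 41·(9 − 16.4)/27 = 53.7°C ✓
GC content: GC 9/27 = 33.3%, outside 42.6–53.4% ✗
length: length 27 ✓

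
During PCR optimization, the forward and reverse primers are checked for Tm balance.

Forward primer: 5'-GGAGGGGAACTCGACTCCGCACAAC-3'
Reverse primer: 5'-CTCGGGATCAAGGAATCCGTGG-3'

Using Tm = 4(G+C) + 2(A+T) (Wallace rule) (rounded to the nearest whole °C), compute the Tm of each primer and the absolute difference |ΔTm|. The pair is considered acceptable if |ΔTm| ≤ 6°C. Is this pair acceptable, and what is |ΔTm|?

Forward: A=7 T=2 G=8 C=8 → Tm = 2·9 + 4·16 = 82°C.
Reverse: A=5 T=4 G=8 C=5 → Tm = 2·9 + 4·13 = 70°C.
|ΔTm| = |82 − 70| = 12°C, > 6°C.

|ΔTm| = 12°C; the pair is not acceptable.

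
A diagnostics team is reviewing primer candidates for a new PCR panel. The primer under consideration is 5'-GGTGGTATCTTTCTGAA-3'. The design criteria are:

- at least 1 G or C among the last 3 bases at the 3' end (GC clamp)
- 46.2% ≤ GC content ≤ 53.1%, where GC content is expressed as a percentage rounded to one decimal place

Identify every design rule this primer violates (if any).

Base counts: A=3, T=7, G=5, C=2 (length 17).
GC clamp: 3' end GAA has 1 G/C ✓
GC content: GC 7/17 = 41.2%, outside 46.2–53.1% ✗

Fails: GC content.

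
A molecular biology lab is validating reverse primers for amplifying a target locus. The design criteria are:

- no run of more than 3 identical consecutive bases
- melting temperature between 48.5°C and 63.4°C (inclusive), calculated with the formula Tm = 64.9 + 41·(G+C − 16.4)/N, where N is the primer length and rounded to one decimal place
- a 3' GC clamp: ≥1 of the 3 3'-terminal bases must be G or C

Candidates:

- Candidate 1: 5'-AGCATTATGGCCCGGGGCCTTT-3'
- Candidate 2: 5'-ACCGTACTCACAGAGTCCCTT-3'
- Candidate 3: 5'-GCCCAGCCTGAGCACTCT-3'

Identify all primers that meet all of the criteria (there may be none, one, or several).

Candidate 2 and Candidate 3.

Candidate 1 (22 nt, A=3 T=6 G=7 C=6): longest run = 4, exceeds 3 ✗; Tm = 64.9 + 41·(13 − 16.4)/22 = 58.6°C ✓; 3' end TTT has 0 G/C, need ≥1 ✗ — fails.
Candidate 2 (21 nt, A=5 T=5 G=3 C=8): longest run = 3 ✓; Tm = 64.9 + 41·(11 − 16.4)/21 = 54.4°C ✓; 3' end CTT has 1 G/C ✓ — passes.
Candidate 3 (18 nt, A=3 T=3 G=4 C=8): longest run = 3 ✓; Tm = 64.9 + 41·(12 − 16.4)/18 = 54.9°C ✓; 3' end TCT has 1 G/C ✓ — passes.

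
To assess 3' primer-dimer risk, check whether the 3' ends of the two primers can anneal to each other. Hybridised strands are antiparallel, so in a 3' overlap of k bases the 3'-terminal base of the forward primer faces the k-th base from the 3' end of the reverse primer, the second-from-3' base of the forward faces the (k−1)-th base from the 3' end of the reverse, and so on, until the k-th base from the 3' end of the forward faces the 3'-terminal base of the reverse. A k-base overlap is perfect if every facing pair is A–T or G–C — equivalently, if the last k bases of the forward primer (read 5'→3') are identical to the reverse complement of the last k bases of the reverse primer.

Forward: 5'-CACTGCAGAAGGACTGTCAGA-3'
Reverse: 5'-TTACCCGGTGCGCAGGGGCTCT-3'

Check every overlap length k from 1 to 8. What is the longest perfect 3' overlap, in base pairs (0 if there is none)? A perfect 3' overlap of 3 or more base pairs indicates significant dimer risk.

Longest perfect overlap: 3 complementary base pairs; significant dimer risk (threshold 3).

Last 8 bases (5'→3') — forward …CTGTCAGA, reverse …GGGGCTCT.
Reverse complement of the reverse primer's last 8 bases: AGAGCCCC; its first k bases are the reverse complement of the reverse primer's last k bases, so a perfect k-base overlap needs the forward primer's last k bases to equal them.
Comparing (forward last k vs required): k=1: A vs A ✓; k=2: GA vs AG ✗; k=3: AGA vs AGA ✓; k=4: CAGA vs AGAG ✗; k=5: TCAGA vs AGAGC ✗; k=6: GTCAGA vs AGAGCC ✗; k=7: TGTCAGA vs AGAGCCC ✗; k=8: CTGTCAGA vs AGAGCCCC ✗.
Perfect overlaps at k = 1, 3; the largest is 3.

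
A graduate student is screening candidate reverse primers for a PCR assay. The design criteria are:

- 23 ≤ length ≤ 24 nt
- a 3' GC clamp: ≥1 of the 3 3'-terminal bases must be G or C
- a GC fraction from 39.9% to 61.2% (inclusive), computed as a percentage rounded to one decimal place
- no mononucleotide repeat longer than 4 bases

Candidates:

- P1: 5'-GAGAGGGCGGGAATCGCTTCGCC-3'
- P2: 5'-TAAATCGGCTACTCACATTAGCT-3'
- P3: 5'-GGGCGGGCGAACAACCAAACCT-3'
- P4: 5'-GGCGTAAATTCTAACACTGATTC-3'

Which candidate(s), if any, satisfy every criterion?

P1 (23 nt, A=4 T=3 G=10 C=6): length 23 ✓; 3' end GCC has 3 G/C ✓; GC 16/23 = 69.6%, outside 39.9–61.2% ✗; longest run = 3 ✓ — fails.
P2 (23 nt, A=7 T=7 G=3 C=6): length 23 ✓; 3' end GCT has 2 G/C ✓; GC 9/23 = 39.1%, outside 39.9–61.2% ✗; longest run = 3 ✓ — fails.
P3 (22 nt, A=7 T=1 G=7 C=7): length 22, outside 23–24 ✗; 3' end CCT has 2 G/C ✓; GC 14/22 = 63.6%, outside 39.9–61.2% ✗; longest run = 3 ✓ — fails.
P4 (23 nt, A=7 T=7 G=4 C=5): length 23 ✓; 3' end TTC has 1 G/C ✓; GC 9/23 = 39.1%, outside 39.9–61.2% ✗; longest run = 3 ✓ — fails.

None of the candidates satisfy all criteria.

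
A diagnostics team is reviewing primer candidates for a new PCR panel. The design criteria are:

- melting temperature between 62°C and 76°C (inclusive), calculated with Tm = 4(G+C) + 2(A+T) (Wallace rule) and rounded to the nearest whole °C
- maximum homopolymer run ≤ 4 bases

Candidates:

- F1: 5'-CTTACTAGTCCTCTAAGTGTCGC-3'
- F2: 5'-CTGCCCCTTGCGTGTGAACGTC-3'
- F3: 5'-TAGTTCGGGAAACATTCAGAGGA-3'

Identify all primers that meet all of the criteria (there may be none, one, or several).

F1, F2 and F3.

F1 (23 nt, A=4 T=8 G=4 C=7): Tm = 2·12 + 4·11 = 68°C ✓; longest run = 2 ✓ — passes.
F2 (22 nt, A=2 T=6 G=6 C=8): Tm = 2·8 + 4·14 = 72°C ✓; longest run = 4 ✓ — passes.
F3 (23 nt, A=8 T=5 G=7 C=3): Tm = 2·13 + 4·10 = 66°C ✓; longest run = 3 ✓ — passes.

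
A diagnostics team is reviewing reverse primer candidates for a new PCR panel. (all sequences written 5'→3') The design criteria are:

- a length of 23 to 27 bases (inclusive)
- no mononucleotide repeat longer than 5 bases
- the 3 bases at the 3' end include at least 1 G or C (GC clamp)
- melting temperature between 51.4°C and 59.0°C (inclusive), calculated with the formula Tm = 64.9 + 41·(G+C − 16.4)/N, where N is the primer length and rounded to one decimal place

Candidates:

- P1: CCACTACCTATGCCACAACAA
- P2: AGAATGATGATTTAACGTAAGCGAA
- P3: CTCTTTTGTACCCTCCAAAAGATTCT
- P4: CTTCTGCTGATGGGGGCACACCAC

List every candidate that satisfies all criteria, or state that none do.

P3 only.

P1 (21 nt, A=8 T=3 G=1 C=9): length 21, outside 23–27 ✗; longest run = 2 ✓; 3' end CAA has 1 G/C ✓; Tm = 64.9 + 41·(10 − 16.4)/21 = 52.4°C ✓ — fails.
P2 (25 nt, A=11 T=6 G=6 C=2): length 25 ✓; longest run = 3 ✓; 3' end GAA has 1 G/C ✓; Tm = 64.9 + 41·(8 − 16.4)/25 = 51.1°C, outside 51.4–59.0°C ✗ — fails.
P3 (26 nt, A=6 T=10 G=2 C=8): length 26 ✓; longest run = 4 ✓; 3' end TCT has 1 G/C ✓; Tm = 64.9 + 41·(10 − 16.4)/26 = 54.8°C ✓ — passes.
P4 (24 nt, A=4 T=5 G=7 C=8): length 24 ✓; longest run = 5 ✓; 3' end CAC has 2 G/C ✓; Tm = 64.9 + 41·(15 − 16.4)/24 = 62.5°C, outside 51.4–59.0°C ✗ — fails.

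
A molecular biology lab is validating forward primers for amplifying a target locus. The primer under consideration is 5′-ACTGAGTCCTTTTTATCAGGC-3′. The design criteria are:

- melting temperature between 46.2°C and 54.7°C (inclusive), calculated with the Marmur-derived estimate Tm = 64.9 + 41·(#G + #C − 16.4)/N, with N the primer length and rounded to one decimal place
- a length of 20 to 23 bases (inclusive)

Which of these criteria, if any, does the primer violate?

Base counts: A=4, T=8, G=4, C=5 (length 21).
Tm: Tm = 64.9 + 41·(9 − 16.4)/21 = 50.5°C ✓
length: length 21 ✓

Meets all criteria.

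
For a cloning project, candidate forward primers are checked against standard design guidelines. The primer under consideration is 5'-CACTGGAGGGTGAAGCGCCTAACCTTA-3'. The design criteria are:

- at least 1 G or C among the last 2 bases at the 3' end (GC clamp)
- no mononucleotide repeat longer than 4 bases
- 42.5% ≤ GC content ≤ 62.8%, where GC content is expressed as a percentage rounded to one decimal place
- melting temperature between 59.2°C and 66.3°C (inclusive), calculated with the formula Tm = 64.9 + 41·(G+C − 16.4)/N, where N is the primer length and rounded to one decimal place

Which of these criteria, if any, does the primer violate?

Fails: GC clamp.

Base counts: A=7, T=5, G=8, C=7 (length 27).
GC clamp: 3' end TA has 0 G/C, need ≥1 ✗
homopolymer run: longest run = 3 ✓
GC content: GC 15/27 = 55.6% ✓
Tm: Tm = 64.9 + 41·(15 − 16.4)/27 = 62.8°C ✓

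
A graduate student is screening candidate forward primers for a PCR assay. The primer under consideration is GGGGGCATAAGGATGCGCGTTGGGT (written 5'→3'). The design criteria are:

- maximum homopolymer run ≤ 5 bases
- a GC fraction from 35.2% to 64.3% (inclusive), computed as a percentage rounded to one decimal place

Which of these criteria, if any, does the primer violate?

Meets all criteria.

Base counts: A=4, T=5, G=13, C=3 (length 25).
homopolymer run: longest run = 5 ✓
GC content: GC 16/25 = 64.0% ✓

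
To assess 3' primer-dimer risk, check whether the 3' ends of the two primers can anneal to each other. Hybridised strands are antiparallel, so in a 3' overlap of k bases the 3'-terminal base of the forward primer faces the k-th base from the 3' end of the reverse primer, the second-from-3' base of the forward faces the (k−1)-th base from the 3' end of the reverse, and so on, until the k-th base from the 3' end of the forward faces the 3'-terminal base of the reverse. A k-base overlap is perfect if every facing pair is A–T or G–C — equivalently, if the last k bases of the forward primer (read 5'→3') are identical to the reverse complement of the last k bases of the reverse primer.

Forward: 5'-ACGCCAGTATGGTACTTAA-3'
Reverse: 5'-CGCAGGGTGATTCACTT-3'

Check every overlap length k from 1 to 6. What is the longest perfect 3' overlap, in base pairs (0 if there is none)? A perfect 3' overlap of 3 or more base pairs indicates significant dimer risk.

Longest perfect overlap: 2 complementary base pairs; below the dimer-risk threshold (threshold 3).

Last 6 bases (5'→3') — forward …ACTTAA, reverse …TCACTT.
Reverse complement of the reverse primer's last 6 bases: AAGTGA; its first k bases are the reverse complement of the reverse primer's last k bases, so a perfect k-base overlap needs the forward primer's last k bases to equal them.
Comparing (forward last k vs required): k=1: A vs A ✓; k=2: AA vs AA ✓; k=3: TAA vs AAG ✗; k=4: TTAA vs AAGT ✗; k=5: CTTAA vs AAGTG ✗; k=6: ACTTAA vs AAGTGA ✗.
Perfect overlaps at k = 1, 2; the largest is 2.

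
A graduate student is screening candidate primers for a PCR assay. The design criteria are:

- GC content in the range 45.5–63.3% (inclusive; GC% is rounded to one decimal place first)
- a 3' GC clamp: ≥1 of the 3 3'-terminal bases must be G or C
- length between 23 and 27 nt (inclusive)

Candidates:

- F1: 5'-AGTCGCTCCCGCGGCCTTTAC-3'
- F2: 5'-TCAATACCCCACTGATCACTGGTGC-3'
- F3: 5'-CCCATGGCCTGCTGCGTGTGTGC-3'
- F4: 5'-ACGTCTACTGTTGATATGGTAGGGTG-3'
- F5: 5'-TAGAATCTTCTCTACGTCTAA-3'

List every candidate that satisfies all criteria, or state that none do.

F2 and F4.

F1 (21 nt, A=2 T=5 G=5 C=9): GC 14/21 = 66.7%, outside 45.5–63.3% ✗; 3' end TAC has 1 G/C ✓; length 21, outside 23–27 ✗ — fails.
F2 (25 nt, A=6 T=6 G=4 C=9): GC 13/25 = 52.0% ✓; 3' end TGC has 2 G/C ✓; length 25 ✓ — passes.
F3 (23 nt, A=1 T=6 G=8 C=8): GC 16/23 = 69.6%, outside 45.5–63.3% ✗; 3' end TGC has 2 G/C ✓; length 23 ✓ — fails.
F4 (26 nt, A=5 T=9 G=9 C=3): GC 12/26 = 46.2% ✓; 3' end GTG has 2 G/C ✓; length 26 ✓ — passes.
F5 (21 nt, A=6 T=8 G=2 C=5): GC 7/21 = 33.3%, outside 45.5–63.3% ✗; 3' end TAA has 0 G/C, need ≥1 ✗; length 21, outside 23–27 ✗ — fails.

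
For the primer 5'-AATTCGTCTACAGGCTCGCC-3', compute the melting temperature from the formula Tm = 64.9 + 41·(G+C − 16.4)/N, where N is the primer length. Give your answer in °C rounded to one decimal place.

53.8°C

Base counts: A=4, T=5, G=4, C=7; G+C = 11, N = 20.
Tm = 64.9 + 41·(11 − 16.4)/20 = 64.9 + -221.40/20 = 53.8°C.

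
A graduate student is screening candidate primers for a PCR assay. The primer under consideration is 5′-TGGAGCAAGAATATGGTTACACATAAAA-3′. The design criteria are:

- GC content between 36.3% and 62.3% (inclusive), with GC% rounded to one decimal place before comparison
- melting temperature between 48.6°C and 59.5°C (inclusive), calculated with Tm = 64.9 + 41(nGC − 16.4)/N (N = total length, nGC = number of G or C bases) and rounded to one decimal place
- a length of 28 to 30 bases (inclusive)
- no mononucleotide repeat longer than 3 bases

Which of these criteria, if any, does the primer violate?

Base counts: A=13, T=6, G=6, C=3 (length 28).
GC content: GC 9/28 = 32.1%, outside 36.3–62.3% ✗
Tm: Tm = 64.9 + 41·(9 − 16.4)/28 = 54.1°C ✓
length: length 28 ✓
homopolymer run: longest run = 4, exceeds 3 ✗

Fails: GC content, homopolymer run.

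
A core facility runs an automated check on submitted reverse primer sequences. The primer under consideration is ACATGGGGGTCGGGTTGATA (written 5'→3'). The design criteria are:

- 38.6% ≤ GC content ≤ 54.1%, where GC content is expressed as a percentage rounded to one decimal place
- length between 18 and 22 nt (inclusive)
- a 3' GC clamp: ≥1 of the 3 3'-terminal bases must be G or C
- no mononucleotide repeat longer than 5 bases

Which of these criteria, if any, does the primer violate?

Fails: GC content, GC clamp.

Base counts: A=4, T=5, G=9, C=2 (length 20).
GC content: GC 11/20 = 55.0%, outside 38.6–54.1% ✗
length: length 20 ✓
GC clamp: 3' end ATA has 0 G/C, need ≥1 ✗
homopolymer run: longest run = 5 ✓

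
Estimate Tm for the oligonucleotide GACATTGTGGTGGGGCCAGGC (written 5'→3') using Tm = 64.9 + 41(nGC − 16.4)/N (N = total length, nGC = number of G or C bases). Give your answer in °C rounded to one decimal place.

Base counts: A=3, T=4, G=10, C=4; G+C = 14, N = 21.
Tm = 64.9 + 41·(14 − 16.4)/21 = 64.9 + -98.40/21 = 60.2°C.

60.2°C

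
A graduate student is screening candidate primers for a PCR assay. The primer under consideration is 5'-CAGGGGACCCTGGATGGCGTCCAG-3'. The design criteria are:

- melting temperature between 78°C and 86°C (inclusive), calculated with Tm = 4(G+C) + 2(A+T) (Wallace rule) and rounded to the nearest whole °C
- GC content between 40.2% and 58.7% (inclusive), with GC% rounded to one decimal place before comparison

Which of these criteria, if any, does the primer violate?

Fails: GC content.

Base counts: A=4, T=3, G=10, C=7 (length 24).
Tm: Tm = 2·7 + 4·17 = 82°C ✓
GC content: GC 17/24 = 70.8%, outside 40.2–58.7% ✗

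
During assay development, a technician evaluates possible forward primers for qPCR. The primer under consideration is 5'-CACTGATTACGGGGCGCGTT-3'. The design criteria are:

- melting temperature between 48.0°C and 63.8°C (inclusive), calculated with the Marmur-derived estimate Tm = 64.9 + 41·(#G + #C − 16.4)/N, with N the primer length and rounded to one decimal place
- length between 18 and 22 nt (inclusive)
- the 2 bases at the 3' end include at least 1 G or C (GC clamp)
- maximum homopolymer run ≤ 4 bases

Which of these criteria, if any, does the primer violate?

Fails: GC clamp.

Base counts: A=3, T=5, G=7, C=5 (length 20).
Tm: Tm = 64.9 + 41·(12 − 16.4)/20 = 55.9°C ✓
length: length 20 ✓
GC clamp: 3' end TT has 0 G/C, need ≥1 ✗
homopolymer run: longest run = 4 ✓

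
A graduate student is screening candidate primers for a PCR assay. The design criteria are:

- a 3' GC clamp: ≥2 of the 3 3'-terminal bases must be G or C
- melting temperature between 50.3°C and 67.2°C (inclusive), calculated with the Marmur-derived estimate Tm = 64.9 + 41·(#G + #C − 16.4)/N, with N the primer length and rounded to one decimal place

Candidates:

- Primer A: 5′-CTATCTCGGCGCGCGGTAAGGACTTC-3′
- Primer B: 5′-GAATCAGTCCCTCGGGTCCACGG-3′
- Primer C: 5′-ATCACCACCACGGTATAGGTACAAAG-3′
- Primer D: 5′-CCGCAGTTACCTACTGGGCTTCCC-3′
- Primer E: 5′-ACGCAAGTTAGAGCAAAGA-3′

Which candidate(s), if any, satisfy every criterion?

Primer B and Primer D.

Primer A (26 nt, A=4 T=6 G=8 C=8): 3' end TTC has 1 G/C, need ≥2 ✗; Tm = 64.9 + 41·(16 − 16.4)/26 = 64.3°C ✓ — fails.
Primer B (23 nt, A=4 T=4 G=7 C=8): 3' end CGG has 3 G/C ✓; Tm = 64.9 + 41·(15 − 16.4)/23 = 62.4°C ✓ — passes.
Primer C (26 nt, A=10 T=4 G=5 C=7): 3' end AAG has 1 G/C, need ≥2 ✗; Tm = 64.9 + 41·(12 − 16.4)/26 = 58.0°C ✓ — fails.
Primer D (24 nt, A=3 T=6 G=5 C=10): 3' end CCC has 3 G/C ✓; Tm = 64.9 + 41·(15 − 16.4)/24 = 62.5°C ✓ — passes.
Primer E (19 nt, A=9 T=2 G=5 C=3): 3' end AGA has 1 G/C, need ≥2 ✗; Tm = 64.9 + 41·(8 − 16.4)/19 = 46.8°C, outside 50.3–67.2°C ✗ — fails.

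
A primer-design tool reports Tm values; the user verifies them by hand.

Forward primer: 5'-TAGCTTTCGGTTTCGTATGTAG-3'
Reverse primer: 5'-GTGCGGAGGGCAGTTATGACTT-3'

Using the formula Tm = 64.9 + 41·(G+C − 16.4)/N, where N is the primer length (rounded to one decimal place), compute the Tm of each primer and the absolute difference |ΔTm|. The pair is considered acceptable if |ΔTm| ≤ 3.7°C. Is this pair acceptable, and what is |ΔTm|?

|ΔTm| = 5.6°C; the pair is not acceptable.

Forward: G+C = 9, N = 22 → Tm = 64.9 + 41·(9 − 16.4)/22 = 51.1°C.
Reverse: G+C = 12, N = 22 → Tm = 64.9 + 41·(12 − 16.4)/22 = 56.7°C.
|ΔTm| = |51.1 − 56.7| = 5.6°C, > 3.7°C.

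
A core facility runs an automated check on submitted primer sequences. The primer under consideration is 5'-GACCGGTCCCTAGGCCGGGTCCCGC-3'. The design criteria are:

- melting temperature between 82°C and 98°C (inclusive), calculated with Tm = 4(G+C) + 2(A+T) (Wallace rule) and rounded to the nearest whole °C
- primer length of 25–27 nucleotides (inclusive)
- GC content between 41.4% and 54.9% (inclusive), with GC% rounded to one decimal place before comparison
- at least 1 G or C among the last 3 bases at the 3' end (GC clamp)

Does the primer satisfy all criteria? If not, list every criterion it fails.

Base counts: A=2, T=3, G=9, C=11 (length 25).
Tm: Tm = 2·5 + 4·20 = 90°C ✓
length: length 25 ✓
GC content: GC 20/25 = 80.0%, outside 41.4–54.9% ✗
GC clamp: 3' end CGC has 3 G/C ✓

Fails: GC content.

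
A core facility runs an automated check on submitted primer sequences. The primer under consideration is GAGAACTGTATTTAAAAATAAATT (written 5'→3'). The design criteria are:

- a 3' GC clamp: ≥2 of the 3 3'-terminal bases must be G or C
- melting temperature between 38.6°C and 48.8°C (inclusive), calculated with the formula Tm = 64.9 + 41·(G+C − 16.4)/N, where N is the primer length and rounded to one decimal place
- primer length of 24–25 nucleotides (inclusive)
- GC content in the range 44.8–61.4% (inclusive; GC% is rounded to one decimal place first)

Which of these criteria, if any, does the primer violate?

Base counts: A=12, T=8, G=3, C=1 (length 24).
GC clamp: 3' end ATT has 0 G/C, need ≥2 ✗
Tm: Tm = 64.9 + 41·(4 − 16.4)/24 = 43.7°C ✓
length: length 24 ✓
GC content: GC 4/24 = 16.7%, outside 44.8–61.4% ✗

Fails: GC clamp, GC content.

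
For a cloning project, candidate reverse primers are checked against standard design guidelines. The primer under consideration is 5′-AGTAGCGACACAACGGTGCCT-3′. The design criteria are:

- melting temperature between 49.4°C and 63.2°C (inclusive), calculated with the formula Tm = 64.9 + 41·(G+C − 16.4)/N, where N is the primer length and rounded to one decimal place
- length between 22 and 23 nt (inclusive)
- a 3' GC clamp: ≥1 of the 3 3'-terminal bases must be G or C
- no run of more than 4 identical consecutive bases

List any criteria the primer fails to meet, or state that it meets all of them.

Fails: length.

Base counts: A=6, T=3, G=6, C=6 (length 21).
Tm: Tm = 64.9 + 41·(12 − 16.4)/21 = 56.3°C ✓
length: length 21, outside 22–23 ✗
GC clamp: 3' end CCT has 2 G/C ✓
homopolymer run: longest run = 2 ✓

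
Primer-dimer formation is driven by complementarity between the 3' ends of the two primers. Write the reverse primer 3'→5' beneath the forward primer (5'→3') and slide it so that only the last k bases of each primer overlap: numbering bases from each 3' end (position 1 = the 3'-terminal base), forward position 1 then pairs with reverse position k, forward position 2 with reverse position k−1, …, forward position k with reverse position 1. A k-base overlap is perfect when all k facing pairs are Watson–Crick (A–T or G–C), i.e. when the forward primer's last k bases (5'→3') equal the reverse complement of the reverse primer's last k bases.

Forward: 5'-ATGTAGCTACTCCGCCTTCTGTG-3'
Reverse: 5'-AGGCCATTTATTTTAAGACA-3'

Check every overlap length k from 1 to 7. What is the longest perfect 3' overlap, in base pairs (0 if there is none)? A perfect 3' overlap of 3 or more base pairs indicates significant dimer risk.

Longest perfect overlap: 2 complementary base pairs; below the dimer-risk threshold (threshold 3).

Last 7 bases (5'→3') — forward …TTCTGTG, reverse …TAAGACA.
Reverse complement of the reverse primer's last 7 bases: TGTCTTA; its first k bases are the reverse complement of the reverse primer's last k bases, so a perfect k-base overlap needs the forward primer's last k bases to equal them.
Comparing (forward last k vs required): k=1: G vs T ✗; k=2: TG vs TG ✓; k=3: GTG vs TGT ✗; k=4: TGTG vs TGTC ✗; k=5: CTGTG vs TGTCT ✗; k=6: TCTGTG vs TGTCTT ✗; k=7: TTCTGTG vs TGTCTTA ✗.
Only k = 2 is perfect, so the longest perfect 3' overlap is 2.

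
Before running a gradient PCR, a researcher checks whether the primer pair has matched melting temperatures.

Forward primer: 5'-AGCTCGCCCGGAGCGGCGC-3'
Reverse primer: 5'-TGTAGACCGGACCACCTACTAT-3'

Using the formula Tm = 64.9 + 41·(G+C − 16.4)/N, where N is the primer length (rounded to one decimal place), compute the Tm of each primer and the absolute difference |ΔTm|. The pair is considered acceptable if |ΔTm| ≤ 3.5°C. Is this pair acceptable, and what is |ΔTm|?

|ΔTm| = 9.2°C; the pair is not acceptable.

Forward: G+C = 16, N = 19 → Tm = 64.9 + 41·(16 − 16.4)/19 = 64.0°C.
Reverse: G+C = 11, N = 22 → Tm = 64.9 + 41·(11 − 16.4)/22 = 54.8°C.
|ΔTm| = |64.0 − 54.8| = 9.2°C, > 3.5°C.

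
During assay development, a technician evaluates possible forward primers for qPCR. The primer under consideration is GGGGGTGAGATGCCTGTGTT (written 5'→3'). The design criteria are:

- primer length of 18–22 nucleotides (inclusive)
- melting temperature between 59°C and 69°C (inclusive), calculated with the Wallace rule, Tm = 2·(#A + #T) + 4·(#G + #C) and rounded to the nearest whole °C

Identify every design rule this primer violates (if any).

Meets all criteria.

Base counts: A=2, T=6, G=10, C=2 (length 20).
length: length 20 ✓
Tm: Tm = 2·8 + 4·12 = 64°C ✓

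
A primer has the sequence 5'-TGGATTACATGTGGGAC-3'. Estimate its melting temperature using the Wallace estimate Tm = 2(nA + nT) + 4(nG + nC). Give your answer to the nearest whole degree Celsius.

Base counts: A=4, T=5, G=6, C=2 (length 17).
Tm = 2·(4+5) + 4·(6+2) = 2·9 + 4·8 = 18 + 32 = 50°C.

50°C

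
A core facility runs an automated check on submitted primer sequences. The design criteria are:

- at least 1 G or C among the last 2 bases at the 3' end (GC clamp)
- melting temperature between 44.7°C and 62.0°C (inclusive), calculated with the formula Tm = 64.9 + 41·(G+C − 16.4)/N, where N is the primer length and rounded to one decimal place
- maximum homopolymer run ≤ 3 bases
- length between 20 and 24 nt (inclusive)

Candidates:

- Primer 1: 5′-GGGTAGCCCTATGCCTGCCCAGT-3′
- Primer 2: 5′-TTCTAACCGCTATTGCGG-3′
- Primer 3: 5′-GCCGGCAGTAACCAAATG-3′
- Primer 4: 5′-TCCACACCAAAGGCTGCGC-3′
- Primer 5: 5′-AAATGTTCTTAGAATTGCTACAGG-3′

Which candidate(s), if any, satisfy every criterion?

Primer 1 (23 nt, A=3 T=5 G=7 C=8): 3' end GT has 1 G/C ✓; Tm = 64.9 + 41·(15 − 16.4)/23 = 62.4°C, outside 44.7–62.0°C ✗; longest run = 3 ✓; length 23 ✓ — fails.
Primer 2 (18 nt, A=3 T=6 G=4 C=5): 3' end GG has 2 G/C ✓; Tm = 64.9 + 41·(9 − 16.4)/18 = 48.0°C ✓; longest run = 2 ✓; length 18, outside 20–24 ✗ — fails.
Primer 3 (18 nt, A=6 T=2 G=5 C=5): 3' end TG has 1 G/C ✓; Tm = 64.9 + 41·(10 − 16.4)/18 = 50.3°C ✓; longest run = 3 ✓; length 18, outside 20–24 ✗ — fails.
Primer 4 (19 nt, A=5 T=2 G=4 C=8): 3' end GC has 2 G/C ✓; Tm = 64.9 + 41·(12 − 16.4)/19 = 55.4°C ✓; longest run = 3 ✓; length 19, outside 20–24 ✗ — fails.
Primer 5 (24 nt, A=8 T=8 G=5 C=3): 3' end GG has 2 G/C ✓; Tm = 64.9 + 41·(8 − 16.4)/24 = 50.6°C ✓; longest run = 3 ✓; length 24 ✓ — passes.

Primer 5 only.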